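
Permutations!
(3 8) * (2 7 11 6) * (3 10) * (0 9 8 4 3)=(0 9 8 10)(2 7 11 6)(3 4)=[9, 1, 7, 4, 3, 5, 2, 11, 10, 8, 0, 6]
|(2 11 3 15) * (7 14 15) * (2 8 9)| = 8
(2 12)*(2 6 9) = [0, 1, 12, 3, 4, 5, 9, 7, 8, 2, 10, 11, 6] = (2 12 6 9)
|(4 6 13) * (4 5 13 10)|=6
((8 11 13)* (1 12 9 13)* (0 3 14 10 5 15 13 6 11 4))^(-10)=(0 4 8 13 15 5 10 14 3)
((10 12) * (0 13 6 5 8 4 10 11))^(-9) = ((0 13 6 5 8 4 10 12 11))^(-9) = (13)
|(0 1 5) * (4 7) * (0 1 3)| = |(0 3)(1 5)(4 7)| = 2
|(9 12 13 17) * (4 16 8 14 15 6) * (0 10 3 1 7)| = |(0 10 3 1 7)(4 16 8 14 15 6)(9 12 13 17)| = 60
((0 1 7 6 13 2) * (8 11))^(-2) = ((0 1 7 6 13 2)(8 11))^(-2) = (0 13 7)(1 2 6)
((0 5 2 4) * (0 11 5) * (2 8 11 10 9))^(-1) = (2 9 10 4)(5 11 8)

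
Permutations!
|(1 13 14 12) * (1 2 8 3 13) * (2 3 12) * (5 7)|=6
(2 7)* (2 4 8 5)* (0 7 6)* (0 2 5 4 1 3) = (0 7 1 3)(2 6)(4 8) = [7, 3, 6, 0, 8, 5, 2, 1, 4]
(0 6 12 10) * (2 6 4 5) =(0 4 5 2 6 12 10) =[4, 1, 6, 3, 5, 2, 12, 7, 8, 9, 0, 11, 10]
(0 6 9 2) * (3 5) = (0 6 9 2)(3 5) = [6, 1, 0, 5, 4, 3, 9, 7, 8, 2]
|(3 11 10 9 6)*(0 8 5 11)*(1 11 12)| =10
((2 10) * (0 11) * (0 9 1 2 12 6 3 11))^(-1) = (1 9 11 3 6 12 10 2)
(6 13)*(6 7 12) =(6 13 7 12) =[0, 1, 2, 3, 4, 5, 13, 12, 8, 9, 10, 11, 6, 7]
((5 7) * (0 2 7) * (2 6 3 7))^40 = (7)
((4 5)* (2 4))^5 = ((2 4 5))^5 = (2 5 4)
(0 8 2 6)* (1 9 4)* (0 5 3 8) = (1 9 4)(2 6 5 3 8) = [0, 9, 6, 8, 1, 3, 5, 7, 2, 4]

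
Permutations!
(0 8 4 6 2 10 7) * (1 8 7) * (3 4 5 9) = (0 7)(1 8 5 9 3 4 6 2 10) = [7, 8, 10, 4, 6, 9, 2, 0, 5, 3, 1]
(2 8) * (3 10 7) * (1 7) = (1 7 3 10)(2 8) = [0, 7, 8, 10, 4, 5, 6, 3, 2, 9, 1]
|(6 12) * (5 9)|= |(5 9)(6 12)|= 2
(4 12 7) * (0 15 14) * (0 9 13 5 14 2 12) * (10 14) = (0 15 2 12 7 4)(5 10 14 9 13) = [15, 1, 12, 3, 0, 10, 6, 4, 8, 13, 14, 11, 7, 5, 9, 2]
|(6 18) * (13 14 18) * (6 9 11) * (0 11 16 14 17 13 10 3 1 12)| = |(0 11 6 10 3 1 12)(9 16 14 18)(13 17)| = 28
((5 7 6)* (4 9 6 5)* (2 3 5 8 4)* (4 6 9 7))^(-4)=(9)(2 4 6 5 8 3 7)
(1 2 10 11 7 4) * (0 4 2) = (0 4 1)(2 10 11 7) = [4, 0, 10, 3, 1, 5, 6, 2, 8, 9, 11, 7]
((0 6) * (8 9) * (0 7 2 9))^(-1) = (0 8 9 2 7 6)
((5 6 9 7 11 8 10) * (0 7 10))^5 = (0 7 11 8)(5 6 9 10)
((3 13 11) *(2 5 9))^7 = (2 5 9)(3 13 11)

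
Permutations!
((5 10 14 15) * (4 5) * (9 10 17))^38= (4 9 15 17 14 5 10)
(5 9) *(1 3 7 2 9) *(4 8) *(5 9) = (9)(1 3 7 2 5)(4 8) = [0, 3, 5, 7, 8, 1, 6, 2, 4, 9]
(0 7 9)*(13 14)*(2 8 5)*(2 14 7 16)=(0 16 2 8 5 14 13 7 9)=[16, 1, 8, 3, 4, 14, 6, 9, 5, 0, 10, 11, 12, 7, 13, 15, 2]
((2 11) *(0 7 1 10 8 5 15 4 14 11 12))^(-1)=((0 7 1 10 8 5 15 4 14 11 2 12))^(-1)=(0 12 2 11 14 4 15 5 8 10 1 7)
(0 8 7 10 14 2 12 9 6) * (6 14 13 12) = (0 8 7 10 13 12 9 14 2 6) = [8, 1, 6, 3, 4, 5, 0, 10, 7, 14, 13, 11, 9, 12, 2]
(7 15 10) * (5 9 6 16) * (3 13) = (3 13)(5 9 6 16)(7 15 10) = [0, 1, 2, 13, 4, 9, 16, 15, 8, 6, 7, 11, 12, 3, 14, 10, 5]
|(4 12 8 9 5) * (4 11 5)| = 4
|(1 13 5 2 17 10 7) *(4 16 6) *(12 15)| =42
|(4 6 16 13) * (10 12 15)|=12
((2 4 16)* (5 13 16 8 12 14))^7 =(2 16 13 5 14 12 8 4)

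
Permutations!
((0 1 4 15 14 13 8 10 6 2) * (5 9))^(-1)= (0 2 6 10 8 13 14 15 4 1)(5 9)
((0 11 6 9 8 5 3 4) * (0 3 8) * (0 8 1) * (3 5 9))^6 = (0 1 5 4 3 6 11)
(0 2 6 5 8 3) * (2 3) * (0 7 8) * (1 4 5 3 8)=(0 8 2 6 3 7 1 4 5)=[8, 4, 6, 7, 5, 0, 3, 1, 2]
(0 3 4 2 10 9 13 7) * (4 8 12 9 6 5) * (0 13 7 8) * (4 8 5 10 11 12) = (0 3)(2 11 12 9 7 13 5 8 4)(6 10) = [3, 1, 11, 0, 2, 8, 10, 13, 4, 7, 6, 12, 9, 5]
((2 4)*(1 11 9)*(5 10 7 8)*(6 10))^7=((1 11 9)(2 4)(5 6 10 7 8))^7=(1 11 9)(2 4)(5 10 8 6 7)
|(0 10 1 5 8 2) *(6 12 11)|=|(0 10 1 5 8 2)(6 12 11)|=6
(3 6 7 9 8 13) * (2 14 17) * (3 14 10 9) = (2 10 9 8 13 14 17)(3 6 7) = [0, 1, 10, 6, 4, 5, 7, 3, 13, 8, 9, 11, 12, 14, 17, 15, 16, 2]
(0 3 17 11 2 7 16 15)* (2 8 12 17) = (0 3 2 7 16 15)(8 12 17 11) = [3, 1, 7, 2, 4, 5, 6, 16, 12, 9, 10, 8, 17, 13, 14, 0, 15, 11]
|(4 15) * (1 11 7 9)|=|(1 11 7 9)(4 15)|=4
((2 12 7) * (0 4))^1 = (0 4)(2 12 7)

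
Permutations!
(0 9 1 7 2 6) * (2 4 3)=[9, 7, 6, 2, 3, 5, 0, 4, 8, 1]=(0 9 1 7 4 3 2 6)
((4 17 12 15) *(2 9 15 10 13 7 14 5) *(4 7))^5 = (17)(2 5 14 7 15 9)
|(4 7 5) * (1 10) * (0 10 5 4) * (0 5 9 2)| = 10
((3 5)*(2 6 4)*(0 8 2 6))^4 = ((0 8 2)(3 5)(4 6))^4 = (0 8 2)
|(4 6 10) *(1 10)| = 4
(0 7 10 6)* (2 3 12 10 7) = [2, 1, 3, 12, 4, 5, 0, 7, 8, 9, 6, 11, 10] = (0 2 3 12 10 6)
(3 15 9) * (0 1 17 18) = (0 1 17 18)(3 15 9) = [1, 17, 2, 15, 4, 5, 6, 7, 8, 3, 10, 11, 12, 13, 14, 9, 16, 18, 0]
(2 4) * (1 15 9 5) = (1 15 9 5)(2 4) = [0, 15, 4, 3, 2, 1, 6, 7, 8, 5, 10, 11, 12, 13, 14, 9]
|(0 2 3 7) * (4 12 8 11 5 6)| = 12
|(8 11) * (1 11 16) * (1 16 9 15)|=5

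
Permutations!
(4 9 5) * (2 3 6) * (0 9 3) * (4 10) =(0 9 5 10 4 3 6 2) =[9, 1, 0, 6, 3, 10, 2, 7, 8, 5, 4]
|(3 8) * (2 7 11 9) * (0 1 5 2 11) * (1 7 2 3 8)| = 6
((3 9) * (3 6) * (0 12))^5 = (0 12)(3 6 9)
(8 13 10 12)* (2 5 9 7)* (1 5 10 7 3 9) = (1 5)(2 10 12 8 13 7)(3 9) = [0, 5, 10, 9, 4, 1, 6, 2, 13, 3, 12, 11, 8, 7]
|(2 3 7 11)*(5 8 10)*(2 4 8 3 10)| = 8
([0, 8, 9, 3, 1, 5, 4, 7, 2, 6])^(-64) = (1 2 6)(4 8 9)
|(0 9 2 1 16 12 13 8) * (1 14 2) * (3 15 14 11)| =|(0 9 1 16 12 13 8)(2 11 3 15 14)| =35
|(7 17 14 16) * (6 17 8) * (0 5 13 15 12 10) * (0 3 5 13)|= 42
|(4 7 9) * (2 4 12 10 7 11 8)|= |(2 4 11 8)(7 9 12 10)|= 4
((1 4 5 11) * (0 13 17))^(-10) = ((0 13 17)(1 4 5 11))^(-10) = (0 17 13)(1 5)(4 11)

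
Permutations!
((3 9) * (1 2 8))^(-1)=((1 2 8)(3 9))^(-1)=(1 8 2)(3 9)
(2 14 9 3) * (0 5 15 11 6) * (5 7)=[7, 1, 14, 2, 4, 15, 0, 5, 8, 3, 10, 6, 12, 13, 9, 11]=(0 7 5 15 11 6)(2 14 9 3)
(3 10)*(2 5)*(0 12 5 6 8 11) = (0 12 5 2 6 8 11)(3 10) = [12, 1, 6, 10, 4, 2, 8, 7, 11, 9, 3, 0, 5]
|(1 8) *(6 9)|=2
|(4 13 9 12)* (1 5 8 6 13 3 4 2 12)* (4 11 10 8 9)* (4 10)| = 12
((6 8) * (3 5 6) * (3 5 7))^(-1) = (3 7)(5 8 6)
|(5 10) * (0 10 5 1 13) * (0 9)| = 5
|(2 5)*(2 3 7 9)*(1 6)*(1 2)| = 7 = |(1 6 2 5 3 7 9)|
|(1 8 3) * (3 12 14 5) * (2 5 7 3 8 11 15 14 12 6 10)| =|(1 11 15 14 7 3)(2 5 8 6 10)| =30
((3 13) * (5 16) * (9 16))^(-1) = ((3 13)(5 9 16))^(-1) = (3 13)(5 16 9)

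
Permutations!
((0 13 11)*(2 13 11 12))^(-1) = (0 11)(2 12 13)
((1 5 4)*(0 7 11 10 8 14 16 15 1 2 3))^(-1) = (0 3 2 4 5 1 15 16 14 8 10 11 7)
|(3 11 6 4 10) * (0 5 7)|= |(0 5 7)(3 11 6 4 10)|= 15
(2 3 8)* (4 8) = (2 3 4 8) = [0, 1, 3, 4, 8, 5, 6, 7, 2]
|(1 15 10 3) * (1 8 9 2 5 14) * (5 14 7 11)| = 24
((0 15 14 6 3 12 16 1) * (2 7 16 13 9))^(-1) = (0 1 16 7 2 9 13 12 3 6 14 15)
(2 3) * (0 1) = (0 1)(2 3) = [1, 0, 3, 2]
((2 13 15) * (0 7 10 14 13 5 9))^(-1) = ((0 7 10 14 13 15 2 5 9))^(-1) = (0 9 5 2 15 13 14 10 7)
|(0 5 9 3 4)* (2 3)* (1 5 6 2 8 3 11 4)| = 5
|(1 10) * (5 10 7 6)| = 5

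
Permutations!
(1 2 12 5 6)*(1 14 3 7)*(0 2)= (0 2 12 5 6 14 3 7 1)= [2, 0, 12, 7, 4, 6, 14, 1, 8, 9, 10, 11, 5, 13, 3]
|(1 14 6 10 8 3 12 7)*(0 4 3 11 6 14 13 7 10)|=|(14)(0 4 3 12 10 8 11 6)(1 13 7)|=24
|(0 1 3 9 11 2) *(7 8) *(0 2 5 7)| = |(0 1 3 9 11 5 7 8)| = 8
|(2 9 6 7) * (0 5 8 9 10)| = 8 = |(0 5 8 9 6 7 2 10)|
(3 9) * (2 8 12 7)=(2 8 12 7)(3 9)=[0, 1, 8, 9, 4, 5, 6, 2, 12, 3, 10, 11, 7]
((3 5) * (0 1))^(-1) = (0 1)(3 5)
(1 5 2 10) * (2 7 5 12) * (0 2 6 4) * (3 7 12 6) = (0 2 10 1 6 4)(3 7 5 12) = [2, 6, 10, 7, 0, 12, 4, 5, 8, 9, 1, 11, 3]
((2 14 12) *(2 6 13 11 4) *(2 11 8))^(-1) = (2 8 13 6 12 14)(4 11)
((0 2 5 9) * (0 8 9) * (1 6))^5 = (0 5 2)(1 6)(8 9)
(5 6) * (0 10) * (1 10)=(0 1 10)(5 6)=[1, 10, 2, 3, 4, 6, 5, 7, 8, 9, 0]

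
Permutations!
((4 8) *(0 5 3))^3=(4 8)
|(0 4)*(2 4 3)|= 4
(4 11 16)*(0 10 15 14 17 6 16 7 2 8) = (0 10 15 14 17 6 16 4 11 7 2 8) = [10, 1, 8, 3, 11, 5, 16, 2, 0, 9, 15, 7, 12, 13, 17, 14, 4, 6]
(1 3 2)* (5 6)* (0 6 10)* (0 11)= [6, 3, 1, 2, 4, 10, 5, 7, 8, 9, 11, 0]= (0 6 5 10 11)(1 3 2)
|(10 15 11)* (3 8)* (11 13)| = |(3 8)(10 15 13 11)| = 4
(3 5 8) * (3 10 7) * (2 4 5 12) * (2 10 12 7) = (2 4 5 8 12 10)(3 7) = [0, 1, 4, 7, 5, 8, 6, 3, 12, 9, 2, 11, 10]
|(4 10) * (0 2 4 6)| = |(0 2 4 10 6)| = 5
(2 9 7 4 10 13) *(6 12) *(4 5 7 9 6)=[0, 1, 6, 3, 10, 7, 12, 5, 8, 9, 13, 11, 4, 2]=(2 6 12 4 10 13)(5 7)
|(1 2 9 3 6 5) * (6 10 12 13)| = |(1 2 9 3 10 12 13 6 5)| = 9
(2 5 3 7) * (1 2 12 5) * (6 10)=[0, 2, 1, 7, 4, 3, 10, 12, 8, 9, 6, 11, 5]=(1 2)(3 7 12 5)(6 10)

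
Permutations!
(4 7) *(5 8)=(4 7)(5 8)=[0, 1, 2, 3, 7, 8, 6, 4, 5]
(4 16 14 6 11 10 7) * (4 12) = (4 16 14 6 11 10 7 12) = [0, 1, 2, 3, 16, 5, 11, 12, 8, 9, 7, 10, 4, 13, 6, 15, 14]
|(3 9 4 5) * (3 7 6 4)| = 4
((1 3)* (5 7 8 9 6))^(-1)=(1 3)(5 6 9 8 7)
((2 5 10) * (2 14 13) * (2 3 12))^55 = (2 12 3 13 14 10 5)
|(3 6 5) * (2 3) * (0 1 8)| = 12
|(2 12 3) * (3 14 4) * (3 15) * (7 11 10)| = 6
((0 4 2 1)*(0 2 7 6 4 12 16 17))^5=((0 12 16 17)(1 2)(4 7 6))^5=(0 12 16 17)(1 2)(4 6 7)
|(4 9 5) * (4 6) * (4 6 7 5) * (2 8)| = 2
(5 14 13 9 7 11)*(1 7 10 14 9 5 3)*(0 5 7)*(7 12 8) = (0 5 9 10 14 13 12 8 7 11 3 1) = [5, 0, 2, 1, 4, 9, 6, 11, 7, 10, 14, 3, 8, 12, 13]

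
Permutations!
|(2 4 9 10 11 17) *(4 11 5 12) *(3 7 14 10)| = 24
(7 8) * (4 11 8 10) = [0, 1, 2, 3, 11, 5, 6, 10, 7, 9, 4, 8] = (4 11 8 7 10)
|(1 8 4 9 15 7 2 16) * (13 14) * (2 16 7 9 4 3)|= 6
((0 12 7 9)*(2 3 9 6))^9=((0 12 7 6 2 3 9))^9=(0 7 2 9 12 6 3)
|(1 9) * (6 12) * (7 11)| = 2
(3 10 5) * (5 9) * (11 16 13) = (3 10 9 5)(11 16 13) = [0, 1, 2, 10, 4, 3, 6, 7, 8, 5, 9, 16, 12, 11, 14, 15, 13]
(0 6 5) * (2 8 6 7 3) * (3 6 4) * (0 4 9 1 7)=(1 7 6 5 4 3 2 8 9)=[0, 7, 8, 2, 3, 4, 5, 6, 9, 1]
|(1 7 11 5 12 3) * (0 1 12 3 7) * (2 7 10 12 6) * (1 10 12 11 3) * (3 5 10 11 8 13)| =|(0 11 10 8 13 3 6 2 7 5 1)| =11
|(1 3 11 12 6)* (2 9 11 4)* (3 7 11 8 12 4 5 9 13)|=12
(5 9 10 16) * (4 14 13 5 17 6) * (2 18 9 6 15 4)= [0, 1, 18, 3, 14, 6, 2, 7, 8, 10, 16, 11, 12, 5, 13, 4, 17, 15, 9]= (2 18 9 10 16 17 15 4 14 13 5 6)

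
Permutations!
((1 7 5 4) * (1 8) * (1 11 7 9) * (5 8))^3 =((1 9)(4 5)(7 8 11))^3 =(11)(1 9)(4 5)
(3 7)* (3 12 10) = (3 7 12 10) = [0, 1, 2, 7, 4, 5, 6, 12, 8, 9, 3, 11, 10]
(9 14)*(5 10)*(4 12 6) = [0, 1, 2, 3, 12, 10, 4, 7, 8, 14, 5, 11, 6, 13, 9] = (4 12 6)(5 10)(9 14)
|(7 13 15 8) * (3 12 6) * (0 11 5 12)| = 12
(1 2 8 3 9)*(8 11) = (1 2 11 8 3 9) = [0, 2, 11, 9, 4, 5, 6, 7, 3, 1, 10, 8]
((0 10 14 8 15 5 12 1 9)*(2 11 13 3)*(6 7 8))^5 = (0 8 9 7 1 6 12 14 5 10 15)(2 11 13 3)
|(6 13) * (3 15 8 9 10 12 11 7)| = |(3 15 8 9 10 12 11 7)(6 13)| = 8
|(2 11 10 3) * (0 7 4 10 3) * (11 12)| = 4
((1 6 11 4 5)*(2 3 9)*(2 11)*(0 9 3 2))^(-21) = ((0 9 11 4 5 1 6))^(-21) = (11)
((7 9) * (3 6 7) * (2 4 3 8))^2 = ((2 4 3 6 7 9 8))^2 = (2 3 7 8 4 6 9)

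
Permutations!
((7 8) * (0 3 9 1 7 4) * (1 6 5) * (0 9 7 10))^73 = (0 8 6 10 7 9 1 3 4 5)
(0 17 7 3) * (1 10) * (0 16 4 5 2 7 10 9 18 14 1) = (0 17 10)(1 9 18 14)(2 7 3 16 4 5) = [17, 9, 7, 16, 5, 2, 6, 3, 8, 18, 0, 11, 12, 13, 1, 15, 4, 10, 14]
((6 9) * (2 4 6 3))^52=((2 4 6 9 3))^52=(2 6 3 4 9)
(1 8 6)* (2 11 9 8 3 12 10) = [0, 3, 11, 12, 4, 5, 1, 7, 6, 8, 2, 9, 10] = (1 3 12 10 2 11 9 8 6)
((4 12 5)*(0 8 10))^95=((0 8 10)(4 12 5))^95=(0 10 8)(4 5 12)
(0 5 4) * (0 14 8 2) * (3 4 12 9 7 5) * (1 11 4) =(0 3 1 11 4 14 8 2)(5 12 9 7) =[3, 11, 0, 1, 14, 12, 6, 5, 2, 7, 10, 4, 9, 13, 8]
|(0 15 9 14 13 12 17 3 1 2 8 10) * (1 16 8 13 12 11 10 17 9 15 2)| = 60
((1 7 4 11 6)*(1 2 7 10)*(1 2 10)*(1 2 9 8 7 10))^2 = ((1 2 10 9 8 7 4 11 6))^2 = (1 10 8 4 6 2 9 7 11)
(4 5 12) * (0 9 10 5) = (0 9 10 5 12 4) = [9, 1, 2, 3, 0, 12, 6, 7, 8, 10, 5, 11, 4]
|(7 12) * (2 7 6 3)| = |(2 7 12 6 3)| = 5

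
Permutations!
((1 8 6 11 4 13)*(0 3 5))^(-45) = (1 11)(4 8)(6 13)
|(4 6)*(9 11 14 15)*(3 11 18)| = |(3 11 14 15 9 18)(4 6)| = 6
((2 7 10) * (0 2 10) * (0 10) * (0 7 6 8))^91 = (0 8 6 2)(7 10)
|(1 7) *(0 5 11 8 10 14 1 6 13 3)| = |(0 5 11 8 10 14 1 7 6 13 3)| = 11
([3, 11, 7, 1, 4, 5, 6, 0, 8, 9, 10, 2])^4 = (0 2 1)(3 7 11)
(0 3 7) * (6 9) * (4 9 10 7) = (0 3 4 9 6 10 7) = [3, 1, 2, 4, 9, 5, 10, 0, 8, 6, 7]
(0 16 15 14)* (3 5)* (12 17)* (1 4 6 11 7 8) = (0 16 15 14)(1 4 6 11 7 8)(3 5)(12 17) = [16, 4, 2, 5, 6, 3, 11, 8, 1, 9, 10, 7, 17, 13, 0, 14, 15, 12]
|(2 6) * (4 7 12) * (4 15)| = 4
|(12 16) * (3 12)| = 3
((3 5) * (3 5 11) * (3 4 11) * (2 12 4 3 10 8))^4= ((2 12 4 11 3 10 8))^4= (2 3 12 10 4 8 11)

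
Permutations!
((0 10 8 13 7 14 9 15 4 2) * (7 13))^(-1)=(0 2 4 15 9 14 7 8 10)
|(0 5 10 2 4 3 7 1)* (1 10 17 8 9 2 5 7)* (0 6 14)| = 13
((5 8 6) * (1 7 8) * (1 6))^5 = (1 8 7)(5 6)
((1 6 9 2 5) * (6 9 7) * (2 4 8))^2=(1 4 2)(5 9 8)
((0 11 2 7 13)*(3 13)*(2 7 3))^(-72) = (13) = ((0 11 7 2 3 13))^(-72)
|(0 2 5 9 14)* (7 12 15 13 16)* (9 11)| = 30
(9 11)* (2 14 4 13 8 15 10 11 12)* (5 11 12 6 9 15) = (2 14 4 13 8 5 11 15 10 12)(6 9) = [0, 1, 14, 3, 13, 11, 9, 7, 5, 6, 12, 15, 2, 8, 4, 10]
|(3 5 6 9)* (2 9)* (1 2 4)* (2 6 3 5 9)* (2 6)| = 12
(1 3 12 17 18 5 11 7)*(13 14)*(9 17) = (1 3 12 9 17 18 5 11 7)(13 14) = [0, 3, 2, 12, 4, 11, 6, 1, 8, 17, 10, 7, 9, 14, 13, 15, 16, 18, 5]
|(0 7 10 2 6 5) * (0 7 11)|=|(0 11)(2 6 5 7 10)|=10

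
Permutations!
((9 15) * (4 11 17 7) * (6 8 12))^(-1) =(4 7 17 11)(6 12 8)(9 15)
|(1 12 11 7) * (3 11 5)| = 6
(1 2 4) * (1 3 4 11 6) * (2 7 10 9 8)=(1 7 10 9 8 2 11 6)(3 4)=[0, 7, 11, 4, 3, 5, 1, 10, 2, 8, 9, 6]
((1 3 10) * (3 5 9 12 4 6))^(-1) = (1 10 3 6 4 12 9 5)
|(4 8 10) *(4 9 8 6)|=6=|(4 6)(8 10 9)|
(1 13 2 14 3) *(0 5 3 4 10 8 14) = (0 5 3 1 13 2)(4 10 8 14) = [5, 13, 0, 1, 10, 3, 6, 7, 14, 9, 8, 11, 12, 2, 4]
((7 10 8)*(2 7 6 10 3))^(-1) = ((2 7 3)(6 10 8))^(-1) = (2 3 7)(6 8 10)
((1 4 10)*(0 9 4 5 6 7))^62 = ((0 9 4 10 1 5 6 7))^62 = (0 6 1 4)(5 10 9 7)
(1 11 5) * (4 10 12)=(1 11 5)(4 10 12)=[0, 11, 2, 3, 10, 1, 6, 7, 8, 9, 12, 5, 4]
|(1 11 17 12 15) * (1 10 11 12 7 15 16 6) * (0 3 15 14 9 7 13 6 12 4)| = |(0 3 15 10 11 17 13 6 1 4)(7 14 9)(12 16)| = 30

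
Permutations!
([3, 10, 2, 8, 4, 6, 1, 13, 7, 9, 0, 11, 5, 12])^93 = [7, 3, 2, 13, 4, 10, 0, 5, 12, 9, 8, 11, 1, 6]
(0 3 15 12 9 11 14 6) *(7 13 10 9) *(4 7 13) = (0 3 15 12 13 10 9 11 14 6)(4 7) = [3, 1, 2, 15, 7, 5, 0, 4, 8, 11, 9, 14, 13, 10, 6, 12]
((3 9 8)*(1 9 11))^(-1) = ((1 9 8 3 11))^(-1) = (1 11 3 8 9)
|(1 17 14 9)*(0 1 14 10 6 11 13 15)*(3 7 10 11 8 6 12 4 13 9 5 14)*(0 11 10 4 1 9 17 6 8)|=26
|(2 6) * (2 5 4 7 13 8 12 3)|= 9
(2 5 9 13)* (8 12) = [0, 1, 5, 3, 4, 9, 6, 7, 12, 13, 10, 11, 8, 2] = (2 5 9 13)(8 12)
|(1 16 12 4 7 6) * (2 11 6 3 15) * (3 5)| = 11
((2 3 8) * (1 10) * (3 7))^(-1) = (1 10)(2 8 3 7)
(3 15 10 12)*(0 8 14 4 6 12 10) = (0 8 14 4 6 12 3 15) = [8, 1, 2, 15, 6, 5, 12, 7, 14, 9, 10, 11, 3, 13, 4, 0]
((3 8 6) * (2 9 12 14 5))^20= ((2 9 12 14 5)(3 8 6))^20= (14)(3 6 8)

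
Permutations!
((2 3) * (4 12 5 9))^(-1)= ((2 3)(4 12 5 9))^(-1)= (2 3)(4 9 5 12)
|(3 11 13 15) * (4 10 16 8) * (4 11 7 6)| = |(3 7 6 4 10 16 8 11 13 15)| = 10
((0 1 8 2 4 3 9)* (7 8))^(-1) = (0 9 3 4 2 8 7 1)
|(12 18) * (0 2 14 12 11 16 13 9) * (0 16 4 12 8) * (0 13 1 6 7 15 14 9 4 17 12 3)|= 52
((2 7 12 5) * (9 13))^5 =(2 7 12 5)(9 13)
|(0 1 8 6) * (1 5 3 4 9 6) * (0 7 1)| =9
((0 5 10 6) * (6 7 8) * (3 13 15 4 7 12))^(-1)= (0 6 8 7 4 15 13 3 12 10 5)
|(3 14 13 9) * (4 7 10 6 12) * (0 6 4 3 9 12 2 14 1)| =24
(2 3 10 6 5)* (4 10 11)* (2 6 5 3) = (3 11 4 10 5 6) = [0, 1, 2, 11, 10, 6, 3, 7, 8, 9, 5, 4]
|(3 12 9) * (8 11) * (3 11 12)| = 4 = |(8 12 9 11)|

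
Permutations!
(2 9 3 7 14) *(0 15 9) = (0 15 9 3 7 14 2) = [15, 1, 0, 7, 4, 5, 6, 14, 8, 3, 10, 11, 12, 13, 2, 9]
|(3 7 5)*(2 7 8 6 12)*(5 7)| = 6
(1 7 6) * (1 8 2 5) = (1 7 6 8 2 5) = [0, 7, 5, 3, 4, 1, 8, 6, 2]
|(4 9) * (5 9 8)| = 4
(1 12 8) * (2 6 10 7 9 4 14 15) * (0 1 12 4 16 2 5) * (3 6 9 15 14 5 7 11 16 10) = (0 1 4 5)(2 9 10 11 16)(3 6)(7 15)(8 12) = [1, 4, 9, 6, 5, 0, 3, 15, 12, 10, 11, 16, 8, 13, 14, 7, 2]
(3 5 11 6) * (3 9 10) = (3 5 11 6 9 10) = [0, 1, 2, 5, 4, 11, 9, 7, 8, 10, 3, 6]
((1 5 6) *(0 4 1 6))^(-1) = (6)(0 5 1 4) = ((6)(0 4 1 5))^(-1)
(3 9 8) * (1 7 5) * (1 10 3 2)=(1 7 5 10 3 9 8 2)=[0, 7, 1, 9, 4, 10, 6, 5, 2, 8, 3]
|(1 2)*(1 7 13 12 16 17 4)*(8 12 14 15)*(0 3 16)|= 13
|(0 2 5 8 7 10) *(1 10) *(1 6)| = |(0 2 5 8 7 6 1 10)| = 8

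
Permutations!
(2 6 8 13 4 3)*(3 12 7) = (2 6 8 13 4 12 7 3) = [0, 1, 6, 2, 12, 5, 8, 3, 13, 9, 10, 11, 7, 4]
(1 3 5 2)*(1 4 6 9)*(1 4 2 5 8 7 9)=(1 3 8 7 9 4 6)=[0, 3, 2, 8, 6, 5, 1, 9, 7, 4]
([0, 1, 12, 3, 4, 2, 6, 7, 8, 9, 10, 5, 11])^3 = (2 5 11 12)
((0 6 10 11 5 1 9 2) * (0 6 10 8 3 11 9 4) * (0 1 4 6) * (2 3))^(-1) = (0 2 8 6 1 4 5 11 3 9 10)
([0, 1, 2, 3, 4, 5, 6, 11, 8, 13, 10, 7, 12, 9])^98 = (13)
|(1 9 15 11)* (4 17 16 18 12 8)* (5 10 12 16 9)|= 10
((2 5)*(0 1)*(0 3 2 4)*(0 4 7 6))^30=(0 3 5 6 1 2 7)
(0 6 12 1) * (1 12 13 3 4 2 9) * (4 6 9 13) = (0 9 1)(2 13 3 6 4) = [9, 0, 13, 6, 2, 5, 4, 7, 8, 1, 10, 11, 12, 3]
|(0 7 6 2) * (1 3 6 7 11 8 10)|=|(0 11 8 10 1 3 6 2)|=8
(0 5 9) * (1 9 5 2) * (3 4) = [2, 9, 1, 4, 3, 5, 6, 7, 8, 0] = (0 2 1 9)(3 4)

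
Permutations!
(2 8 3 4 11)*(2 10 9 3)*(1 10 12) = (1 10 9 3 4 11 12)(2 8) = [0, 10, 8, 4, 11, 5, 6, 7, 2, 3, 9, 12, 1]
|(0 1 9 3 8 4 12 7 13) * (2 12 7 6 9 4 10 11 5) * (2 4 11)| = |(0 1 11 5 4 7 13)(2 12 6 9 3 8 10)| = 7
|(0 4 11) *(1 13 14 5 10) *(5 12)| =|(0 4 11)(1 13 14 12 5 10)| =6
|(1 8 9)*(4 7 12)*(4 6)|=|(1 8 9)(4 7 12 6)|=12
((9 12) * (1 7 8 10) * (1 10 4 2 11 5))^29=((1 7 8 4 2 11 5)(9 12))^29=(1 7 8 4 2 11 5)(9 12)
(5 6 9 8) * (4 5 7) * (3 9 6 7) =(3 9 8)(4 5 7) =[0, 1, 2, 9, 5, 7, 6, 4, 3, 8]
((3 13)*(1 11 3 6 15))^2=(1 3 6)(11 13 15)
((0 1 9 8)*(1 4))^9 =(0 8 9 1 4)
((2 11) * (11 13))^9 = (13)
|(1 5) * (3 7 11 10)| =4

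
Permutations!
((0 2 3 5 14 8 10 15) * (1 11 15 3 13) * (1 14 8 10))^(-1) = ((0 2 13 14 10 3 5 8 1 11 15))^(-1) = (0 15 11 1 8 5 3 10 14 13 2)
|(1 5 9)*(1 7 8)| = 5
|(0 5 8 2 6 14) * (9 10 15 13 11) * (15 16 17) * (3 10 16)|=6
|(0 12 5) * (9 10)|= |(0 12 5)(9 10)|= 6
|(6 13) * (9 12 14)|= |(6 13)(9 12 14)|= 6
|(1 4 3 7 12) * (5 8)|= |(1 4 3 7 12)(5 8)|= 10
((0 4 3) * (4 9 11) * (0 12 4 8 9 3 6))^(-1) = ((0 3 12 4 6)(8 9 11))^(-1) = (0 6 4 12 3)(8 11 9)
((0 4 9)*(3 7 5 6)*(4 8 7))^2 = (0 7 6 4)(3 9 8 5)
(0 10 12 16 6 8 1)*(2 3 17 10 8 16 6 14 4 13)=(0 8 1)(2 3 17 10 12 6 16 14 4 13)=[8, 0, 3, 17, 13, 5, 16, 7, 1, 9, 12, 11, 6, 2, 4, 15, 14, 10]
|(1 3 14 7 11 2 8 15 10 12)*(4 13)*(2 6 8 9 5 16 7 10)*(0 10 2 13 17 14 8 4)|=|(0 10 12 1 3 8 15 13)(2 9 5 16 7 11 6 4 17 14)|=40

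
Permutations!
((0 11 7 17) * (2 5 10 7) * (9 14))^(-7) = (17)(9 14)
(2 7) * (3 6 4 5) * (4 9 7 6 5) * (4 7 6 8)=(2 8 4 7)(3 5)(6 9)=[0, 1, 8, 5, 7, 3, 9, 2, 4, 6]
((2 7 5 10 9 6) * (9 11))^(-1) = (2 6 9 11 10 5 7)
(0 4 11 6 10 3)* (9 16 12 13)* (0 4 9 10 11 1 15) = (0 9 16 12 13 10 3 4 1 15)(6 11) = [9, 15, 2, 4, 1, 5, 11, 7, 8, 16, 3, 6, 13, 10, 14, 0, 12]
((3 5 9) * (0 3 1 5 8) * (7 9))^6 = ((0 3 8)(1 5 7 9))^6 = (1 7)(5 9)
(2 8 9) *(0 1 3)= (0 1 3)(2 8 9)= [1, 3, 8, 0, 4, 5, 6, 7, 9, 2]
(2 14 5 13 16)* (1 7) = (1 7)(2 14 5 13 16) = [0, 7, 14, 3, 4, 13, 6, 1, 8, 9, 10, 11, 12, 16, 5, 15, 2]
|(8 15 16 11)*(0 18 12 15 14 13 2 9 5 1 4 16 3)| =10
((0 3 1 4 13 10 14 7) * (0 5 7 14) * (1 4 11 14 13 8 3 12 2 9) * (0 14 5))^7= (0 7 5 11 1 9 2 12)(3 4 8)(10 14 13)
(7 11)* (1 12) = [0, 12, 2, 3, 4, 5, 6, 11, 8, 9, 10, 7, 1] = (1 12)(7 11)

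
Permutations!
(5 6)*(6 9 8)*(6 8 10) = [0, 1, 2, 3, 4, 9, 5, 7, 8, 10, 6] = (5 9 10 6)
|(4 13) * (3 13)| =|(3 13 4)| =3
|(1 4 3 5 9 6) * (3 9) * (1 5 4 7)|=10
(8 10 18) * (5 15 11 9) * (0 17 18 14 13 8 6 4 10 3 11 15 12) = (0 17 18 6 4 10 14 13 8 3 11 9 5 12) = [17, 1, 2, 11, 10, 12, 4, 7, 3, 5, 14, 9, 0, 8, 13, 15, 16, 18, 6]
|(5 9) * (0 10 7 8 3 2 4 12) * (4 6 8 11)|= 12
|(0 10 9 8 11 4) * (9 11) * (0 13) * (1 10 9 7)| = |(0 9 8 7 1 10 11 4 13)| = 9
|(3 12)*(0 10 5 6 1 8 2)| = 14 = |(0 10 5 6 1 8 2)(3 12)|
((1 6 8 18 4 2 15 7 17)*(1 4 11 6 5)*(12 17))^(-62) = (2 17 7)(4 12 15)(6 18)(8 11) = ((1 5)(2 15 7 12 17 4)(6 8 18 11))^(-62)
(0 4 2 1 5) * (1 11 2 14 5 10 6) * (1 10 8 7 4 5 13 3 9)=(0 5)(1 8 7 4 14 13 3 9)(2 11)(6 10)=[5, 8, 11, 9, 14, 0, 10, 4, 7, 1, 6, 2, 12, 3, 13]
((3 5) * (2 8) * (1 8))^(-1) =((1 8 2)(3 5))^(-1) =(1 2 8)(3 5)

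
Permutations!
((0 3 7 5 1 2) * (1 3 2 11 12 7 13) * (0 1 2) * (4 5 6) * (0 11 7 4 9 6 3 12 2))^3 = ((0 11 2 1 7 3 13)(4 5 12)(6 9))^3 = (0 1 13 2 3 11 7)(6 9)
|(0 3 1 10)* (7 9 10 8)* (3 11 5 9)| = |(0 11 5 9 10)(1 8 7 3)| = 20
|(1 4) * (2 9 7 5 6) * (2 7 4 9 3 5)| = |(1 9 4)(2 3 5 6 7)| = 15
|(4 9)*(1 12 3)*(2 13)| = |(1 12 3)(2 13)(4 9)| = 6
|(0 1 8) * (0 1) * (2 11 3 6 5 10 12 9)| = |(1 8)(2 11 3 6 5 10 12 9)| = 8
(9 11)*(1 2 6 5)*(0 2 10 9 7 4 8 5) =(0 2 6)(1 10 9 11 7 4 8 5) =[2, 10, 6, 3, 8, 1, 0, 4, 5, 11, 9, 7]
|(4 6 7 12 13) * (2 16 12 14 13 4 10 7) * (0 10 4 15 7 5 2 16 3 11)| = 24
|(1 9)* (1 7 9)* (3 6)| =2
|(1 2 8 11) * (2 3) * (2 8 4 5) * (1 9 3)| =12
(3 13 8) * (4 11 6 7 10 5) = (3 13 8)(4 11 6 7 10 5) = [0, 1, 2, 13, 11, 4, 7, 10, 3, 9, 5, 6, 12, 8]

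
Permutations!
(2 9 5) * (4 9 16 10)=(2 16 10 4 9 5)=[0, 1, 16, 3, 9, 2, 6, 7, 8, 5, 4, 11, 12, 13, 14, 15, 10]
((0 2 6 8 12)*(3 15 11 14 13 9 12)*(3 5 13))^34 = ((0 2 6 8 5 13 9 12)(3 15 11 14))^34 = (0 6 5 9)(2 8 13 12)(3 11)(14 15)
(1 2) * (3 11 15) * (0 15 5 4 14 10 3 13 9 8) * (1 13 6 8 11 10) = [15, 2, 13, 10, 14, 4, 8, 7, 0, 11, 3, 5, 12, 9, 1, 6] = (0 15 6 8)(1 2 13 9 11 5 4 14)(3 10)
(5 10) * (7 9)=(5 10)(7 9)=[0, 1, 2, 3, 4, 10, 6, 9, 8, 7, 5]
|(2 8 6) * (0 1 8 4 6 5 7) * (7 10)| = 6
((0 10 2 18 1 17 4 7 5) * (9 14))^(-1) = (0 5 7 4 17 1 18 2 10)(9 14)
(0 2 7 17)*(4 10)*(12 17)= (0 2 7 12 17)(4 10)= [2, 1, 7, 3, 10, 5, 6, 12, 8, 9, 4, 11, 17, 13, 14, 15, 16, 0]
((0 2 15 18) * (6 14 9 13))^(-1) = ((0 2 15 18)(6 14 9 13))^(-1) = (0 18 15 2)(6 13 9 14)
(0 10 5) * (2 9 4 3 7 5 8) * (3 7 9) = (0 10 8 2 3 9 4 7 5) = [10, 1, 3, 9, 7, 0, 6, 5, 2, 4, 8]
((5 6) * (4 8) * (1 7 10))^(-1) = ((1 7 10)(4 8)(5 6))^(-1) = (1 10 7)(4 8)(5 6)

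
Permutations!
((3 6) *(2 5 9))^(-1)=((2 5 9)(3 6))^(-1)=(2 9 5)(3 6)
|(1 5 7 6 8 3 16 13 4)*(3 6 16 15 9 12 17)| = 30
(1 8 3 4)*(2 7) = [0, 8, 7, 4, 1, 5, 6, 2, 3] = (1 8 3 4)(2 7)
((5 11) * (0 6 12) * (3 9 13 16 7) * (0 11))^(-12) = ((0 6 12 11 5)(3 9 13 16 7))^(-12) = (0 11 6 5 12)(3 16 9 7 13)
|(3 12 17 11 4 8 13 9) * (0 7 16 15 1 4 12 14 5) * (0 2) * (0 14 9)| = |(0 7 16 15 1 4 8 13)(2 14 5)(3 9)(11 12 17)| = 24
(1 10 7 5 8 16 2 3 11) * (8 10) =[0, 8, 3, 11, 4, 10, 6, 5, 16, 9, 7, 1, 12, 13, 14, 15, 2] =(1 8 16 2 3 11)(5 10 7)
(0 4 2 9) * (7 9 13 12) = (0 4 2 13 12 7 9) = [4, 1, 13, 3, 2, 5, 6, 9, 8, 0, 10, 11, 7, 12]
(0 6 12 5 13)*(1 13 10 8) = (0 6 12 5 10 8 1 13) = [6, 13, 2, 3, 4, 10, 12, 7, 1, 9, 8, 11, 5, 0]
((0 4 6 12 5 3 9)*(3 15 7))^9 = ((0 4 6 12 5 15 7 3 9))^9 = (15)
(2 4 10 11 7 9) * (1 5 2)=[0, 5, 4, 3, 10, 2, 6, 9, 8, 1, 11, 7]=(1 5 2 4 10 11 7 9)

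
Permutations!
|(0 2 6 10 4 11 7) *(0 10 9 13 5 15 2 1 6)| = 8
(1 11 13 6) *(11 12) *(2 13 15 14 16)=[0, 12, 13, 3, 4, 5, 1, 7, 8, 9, 10, 15, 11, 6, 16, 14, 2]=(1 12 11 15 14 16 2 13 6)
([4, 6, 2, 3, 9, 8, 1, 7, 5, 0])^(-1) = [9, 6, 2, 3, 0, 8, 1, 7, 5, 4]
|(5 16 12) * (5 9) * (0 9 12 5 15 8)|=4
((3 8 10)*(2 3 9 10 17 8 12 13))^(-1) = ((2 3 12 13)(8 17)(9 10))^(-1) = (2 13 12 3)(8 17)(9 10)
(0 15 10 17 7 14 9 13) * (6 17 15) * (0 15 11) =[6, 1, 2, 3, 4, 5, 17, 14, 8, 13, 11, 0, 12, 15, 9, 10, 16, 7] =(0 6 17 7 14 9 13 15 10 11)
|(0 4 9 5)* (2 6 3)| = 12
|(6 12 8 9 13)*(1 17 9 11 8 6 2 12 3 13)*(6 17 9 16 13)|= 10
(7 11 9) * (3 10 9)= [0, 1, 2, 10, 4, 5, 6, 11, 8, 7, 9, 3]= (3 10 9 7 11)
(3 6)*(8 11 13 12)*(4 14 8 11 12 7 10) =(3 6)(4 14 8 12 11 13 7 10) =[0, 1, 2, 6, 14, 5, 3, 10, 12, 9, 4, 13, 11, 7, 8]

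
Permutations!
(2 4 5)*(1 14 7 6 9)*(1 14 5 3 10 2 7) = [0, 5, 4, 10, 3, 7, 9, 6, 8, 14, 2, 11, 12, 13, 1] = (1 5 7 6 9 14)(2 4 3 10)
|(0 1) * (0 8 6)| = |(0 1 8 6)| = 4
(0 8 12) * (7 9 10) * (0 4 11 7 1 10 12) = (0 8)(1 10)(4 11 7 9 12) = [8, 10, 2, 3, 11, 5, 6, 9, 0, 12, 1, 7, 4]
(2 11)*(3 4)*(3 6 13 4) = (2 11)(4 6 13) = [0, 1, 11, 3, 6, 5, 13, 7, 8, 9, 10, 2, 12, 4]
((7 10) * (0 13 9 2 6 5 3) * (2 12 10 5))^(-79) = (0 13 9 12 10 7 5 3)(2 6)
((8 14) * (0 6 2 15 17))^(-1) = ((0 6 2 15 17)(8 14))^(-1) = (0 17 15 2 6)(8 14)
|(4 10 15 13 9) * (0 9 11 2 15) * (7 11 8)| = 12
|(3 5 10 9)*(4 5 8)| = |(3 8 4 5 10 9)| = 6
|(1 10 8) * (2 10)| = 4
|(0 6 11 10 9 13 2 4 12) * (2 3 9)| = 21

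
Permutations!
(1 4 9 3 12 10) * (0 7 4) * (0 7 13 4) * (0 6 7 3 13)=(1 3 12 10)(4 9 13)(6 7)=[0, 3, 2, 12, 9, 5, 7, 6, 8, 13, 1, 11, 10, 4]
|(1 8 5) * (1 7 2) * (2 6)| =6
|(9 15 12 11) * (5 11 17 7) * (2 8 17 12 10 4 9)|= 12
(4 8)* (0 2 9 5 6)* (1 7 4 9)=(0 2 1 7 4 8 9 5 6)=[2, 7, 1, 3, 8, 6, 0, 4, 9, 5]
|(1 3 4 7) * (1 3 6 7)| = 5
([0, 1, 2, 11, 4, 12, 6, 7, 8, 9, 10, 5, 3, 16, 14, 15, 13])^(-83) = (3 11 5 12)(13 16)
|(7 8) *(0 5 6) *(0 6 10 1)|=|(0 5 10 1)(7 8)|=4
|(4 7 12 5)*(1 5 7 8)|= |(1 5 4 8)(7 12)|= 4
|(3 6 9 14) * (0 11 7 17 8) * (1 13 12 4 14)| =40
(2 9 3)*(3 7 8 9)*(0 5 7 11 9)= [5, 1, 3, 2, 4, 7, 6, 8, 0, 11, 10, 9]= (0 5 7 8)(2 3)(9 11)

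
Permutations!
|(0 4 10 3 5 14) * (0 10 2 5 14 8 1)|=|(0 4 2 5 8 1)(3 14 10)|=6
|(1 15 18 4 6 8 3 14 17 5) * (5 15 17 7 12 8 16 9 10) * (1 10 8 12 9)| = |(1 17 15 18 4 6 16)(3 14 7 9 8)(5 10)| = 70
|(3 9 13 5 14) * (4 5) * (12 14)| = |(3 9 13 4 5 12 14)| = 7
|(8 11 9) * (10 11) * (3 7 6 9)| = 7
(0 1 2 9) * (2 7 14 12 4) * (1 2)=(0 2 9)(1 7 14 12 4)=[2, 7, 9, 3, 1, 5, 6, 14, 8, 0, 10, 11, 4, 13, 12]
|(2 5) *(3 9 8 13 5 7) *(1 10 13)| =9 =|(1 10 13 5 2 7 3 9 8)|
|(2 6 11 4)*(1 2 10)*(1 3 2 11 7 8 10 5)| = 12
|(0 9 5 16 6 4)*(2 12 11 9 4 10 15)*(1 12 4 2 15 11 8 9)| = 9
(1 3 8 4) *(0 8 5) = (0 8 4 1 3 5) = [8, 3, 2, 5, 1, 0, 6, 7, 4]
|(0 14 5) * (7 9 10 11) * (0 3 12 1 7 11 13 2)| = |(0 14 5 3 12 1 7 9 10 13 2)| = 11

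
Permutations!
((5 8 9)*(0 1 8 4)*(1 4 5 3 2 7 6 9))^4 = ((0 4)(1 8)(2 7 6 9 3))^4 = (2 3 9 6 7)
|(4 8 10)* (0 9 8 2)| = |(0 9 8 10 4 2)| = 6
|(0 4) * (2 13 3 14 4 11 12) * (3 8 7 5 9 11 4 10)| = 24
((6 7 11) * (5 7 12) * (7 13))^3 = ((5 13 7 11 6 12))^3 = (5 11)(6 13)(7 12)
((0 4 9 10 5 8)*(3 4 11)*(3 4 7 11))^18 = ((0 3 7 11 4 9 10 5 8))^18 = (11)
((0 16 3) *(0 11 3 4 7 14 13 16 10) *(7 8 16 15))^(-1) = (0 10)(3 11)(4 16 8)(7 15 13 14)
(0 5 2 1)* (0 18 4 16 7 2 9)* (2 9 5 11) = (0 11 2 1 18 4 16 7 9) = [11, 18, 1, 3, 16, 5, 6, 9, 8, 0, 10, 2, 12, 13, 14, 15, 7, 17, 4]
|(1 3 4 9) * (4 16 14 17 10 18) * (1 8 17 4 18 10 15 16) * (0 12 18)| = |(0 12 18)(1 3)(4 9 8 17 15 16 14)| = 42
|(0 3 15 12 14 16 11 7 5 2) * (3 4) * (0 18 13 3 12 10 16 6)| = 10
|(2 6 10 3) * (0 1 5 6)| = |(0 1 5 6 10 3 2)| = 7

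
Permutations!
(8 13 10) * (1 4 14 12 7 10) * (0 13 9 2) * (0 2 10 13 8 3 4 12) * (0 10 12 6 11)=[8, 6, 2, 4, 14, 5, 11, 13, 9, 12, 3, 0, 7, 1, 10]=(0 8 9 12 7 13 1 6 11)(3 4 14 10)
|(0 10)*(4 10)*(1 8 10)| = |(0 4 1 8 10)| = 5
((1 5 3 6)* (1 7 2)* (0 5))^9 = (0 3 7 1 5 6 2)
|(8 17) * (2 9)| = |(2 9)(8 17)| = 2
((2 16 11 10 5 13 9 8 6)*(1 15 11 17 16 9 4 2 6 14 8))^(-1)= ((1 15 11 10 5 13 4 2 9)(8 14)(16 17))^(-1)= (1 9 2 4 13 5 10 11 15)(8 14)(16 17)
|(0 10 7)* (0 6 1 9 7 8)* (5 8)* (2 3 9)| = 12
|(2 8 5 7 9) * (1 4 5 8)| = 6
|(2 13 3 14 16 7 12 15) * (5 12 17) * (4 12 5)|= 10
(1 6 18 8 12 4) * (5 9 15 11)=(1 6 18 8 12 4)(5 9 15 11)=[0, 6, 2, 3, 1, 9, 18, 7, 12, 15, 10, 5, 4, 13, 14, 11, 16, 17, 8]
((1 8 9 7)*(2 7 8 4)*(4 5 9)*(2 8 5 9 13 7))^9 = (1 7 13 5 9)(4 8)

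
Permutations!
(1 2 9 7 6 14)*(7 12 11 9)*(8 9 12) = (1 2 7 6 14)(8 9)(11 12) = [0, 2, 7, 3, 4, 5, 14, 6, 9, 8, 10, 12, 11, 13, 1]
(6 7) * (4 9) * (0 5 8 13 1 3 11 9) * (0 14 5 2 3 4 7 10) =(0 2 3 11 9 7 6 10)(1 4 14 5 8 13) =[2, 4, 3, 11, 14, 8, 10, 6, 13, 7, 0, 9, 12, 1, 5]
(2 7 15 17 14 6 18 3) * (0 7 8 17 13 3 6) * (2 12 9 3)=(0 7 15 13 2 8 17 14)(3 12 9)(6 18)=[7, 1, 8, 12, 4, 5, 18, 15, 17, 3, 10, 11, 9, 2, 0, 13, 16, 14, 6]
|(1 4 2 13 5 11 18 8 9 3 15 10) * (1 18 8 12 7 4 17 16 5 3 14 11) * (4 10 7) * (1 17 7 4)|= 60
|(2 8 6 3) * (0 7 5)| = 12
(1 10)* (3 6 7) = (1 10)(3 6 7) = [0, 10, 2, 6, 4, 5, 7, 3, 8, 9, 1]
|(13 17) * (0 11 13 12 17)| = |(0 11 13)(12 17)| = 6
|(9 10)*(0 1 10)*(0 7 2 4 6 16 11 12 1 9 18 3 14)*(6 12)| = 33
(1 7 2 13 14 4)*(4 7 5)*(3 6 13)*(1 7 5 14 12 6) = (1 14 5 4 7 2 3)(6 13 12) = [0, 14, 3, 1, 7, 4, 13, 2, 8, 9, 10, 11, 6, 12, 5]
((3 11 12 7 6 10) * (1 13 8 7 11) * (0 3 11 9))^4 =(0 8 11 3 7 12 1 6 9 13 10)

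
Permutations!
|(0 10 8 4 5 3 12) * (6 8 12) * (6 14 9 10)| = 10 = |(0 6 8 4 5 3 14 9 10 12)|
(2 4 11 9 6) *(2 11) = (2 4)(6 11 9) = [0, 1, 4, 3, 2, 5, 11, 7, 8, 6, 10, 9]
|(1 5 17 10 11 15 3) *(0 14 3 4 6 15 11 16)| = 24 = |(0 14 3 1 5 17 10 16)(4 6 15)|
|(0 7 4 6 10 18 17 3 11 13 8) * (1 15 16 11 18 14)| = |(0 7 4 6 10 14 1 15 16 11 13 8)(3 18 17)| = 12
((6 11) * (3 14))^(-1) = (3 14)(6 11)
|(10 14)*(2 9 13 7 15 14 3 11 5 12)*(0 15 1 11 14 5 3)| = 13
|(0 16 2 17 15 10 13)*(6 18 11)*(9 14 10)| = 9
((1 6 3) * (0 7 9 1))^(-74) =(0 6 9)(1 7 3)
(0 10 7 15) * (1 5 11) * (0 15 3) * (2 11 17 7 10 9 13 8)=(0 9 13 8 2 11 1 5 17 7 3)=[9, 5, 11, 0, 4, 17, 6, 3, 2, 13, 10, 1, 12, 8, 14, 15, 16, 7]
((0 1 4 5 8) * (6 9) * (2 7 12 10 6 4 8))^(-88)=((0 1 8)(2 7 12 10 6 9 4 5))^(-88)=(12)(0 8 1)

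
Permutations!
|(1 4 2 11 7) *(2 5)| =|(1 4 5 2 11 7)| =6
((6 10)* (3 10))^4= (3 10 6)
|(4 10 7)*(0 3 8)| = 3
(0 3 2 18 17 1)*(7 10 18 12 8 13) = [3, 0, 12, 2, 4, 5, 6, 10, 13, 9, 18, 11, 8, 7, 14, 15, 16, 1, 17] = (0 3 2 12 8 13 7 10 18 17 1)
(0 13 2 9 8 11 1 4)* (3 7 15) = [13, 4, 9, 7, 0, 5, 6, 15, 11, 8, 10, 1, 12, 2, 14, 3] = (0 13 2 9 8 11 1 4)(3 7 15)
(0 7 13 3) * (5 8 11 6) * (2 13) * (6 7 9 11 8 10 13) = [9, 1, 6, 0, 4, 10, 5, 2, 8, 11, 13, 7, 12, 3] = (0 9 11 7 2 6 5 10 13 3)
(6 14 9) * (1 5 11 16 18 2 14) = [0, 5, 14, 3, 4, 11, 1, 7, 8, 6, 10, 16, 12, 13, 9, 15, 18, 17, 2] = (1 5 11 16 18 2 14 9 6)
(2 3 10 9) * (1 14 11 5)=(1 14 11 5)(2 3 10 9)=[0, 14, 3, 10, 4, 1, 6, 7, 8, 2, 9, 5, 12, 13, 11]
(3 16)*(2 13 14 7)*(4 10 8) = (2 13 14 7)(3 16)(4 10 8) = [0, 1, 13, 16, 10, 5, 6, 2, 4, 9, 8, 11, 12, 14, 7, 15, 3]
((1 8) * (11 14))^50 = ((1 8)(11 14))^50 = (14)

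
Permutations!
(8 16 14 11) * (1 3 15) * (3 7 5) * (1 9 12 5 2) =(1 7 2)(3 15 9 12 5)(8 16 14 11) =[0, 7, 1, 15, 4, 3, 6, 2, 16, 12, 10, 8, 5, 13, 11, 9, 14]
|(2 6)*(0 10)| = 2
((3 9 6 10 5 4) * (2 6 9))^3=(2 5)(3 10)(4 6)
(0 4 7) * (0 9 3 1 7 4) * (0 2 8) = (0 2 8)(1 7 9 3) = [2, 7, 8, 1, 4, 5, 6, 9, 0, 3]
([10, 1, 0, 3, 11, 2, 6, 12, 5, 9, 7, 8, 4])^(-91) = [2, 1, 5, 3, 12, 8, 6, 10, 11, 9, 0, 4, 7]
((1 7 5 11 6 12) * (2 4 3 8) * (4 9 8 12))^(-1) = (1 12 3 4 6 11 5 7)(2 8 9)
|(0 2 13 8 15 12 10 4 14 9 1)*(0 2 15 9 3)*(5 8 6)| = |(0 15 12 10 4 14 3)(1 2 13 6 5 8 9)| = 7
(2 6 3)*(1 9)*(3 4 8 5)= (1 9)(2 6 4 8 5 3)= [0, 9, 6, 2, 8, 3, 4, 7, 5, 1]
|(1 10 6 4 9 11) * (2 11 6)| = 12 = |(1 10 2 11)(4 9 6)|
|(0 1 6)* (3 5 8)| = |(0 1 6)(3 5 8)| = 3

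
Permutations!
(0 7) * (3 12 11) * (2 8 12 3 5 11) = (0 7)(2 8 12)(5 11) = [7, 1, 8, 3, 4, 11, 6, 0, 12, 9, 10, 5, 2]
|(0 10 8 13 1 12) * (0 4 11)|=8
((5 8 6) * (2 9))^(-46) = (9)(5 6 8)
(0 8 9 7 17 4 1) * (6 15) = [8, 0, 2, 3, 1, 5, 15, 17, 9, 7, 10, 11, 12, 13, 14, 6, 16, 4] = (0 8 9 7 17 4 1)(6 15)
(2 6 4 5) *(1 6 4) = (1 6)(2 4 5) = [0, 6, 4, 3, 5, 2, 1]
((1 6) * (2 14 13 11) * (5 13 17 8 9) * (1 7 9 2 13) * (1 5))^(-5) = (1 9 7 6)(2 8 17 14)(11 13)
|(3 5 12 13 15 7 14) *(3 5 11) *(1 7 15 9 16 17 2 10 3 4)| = |(1 7 14 5 12 13 9 16 17 2 10 3 11 4)| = 14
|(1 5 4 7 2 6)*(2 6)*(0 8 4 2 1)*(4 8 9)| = |(0 9 4 7 6)(1 5 2)| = 15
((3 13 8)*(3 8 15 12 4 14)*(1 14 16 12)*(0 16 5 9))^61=((0 16 12 4 5 9)(1 14 3 13 15))^61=(0 16 12 4 5 9)(1 14 3 13 15)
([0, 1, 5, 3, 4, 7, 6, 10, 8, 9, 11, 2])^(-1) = [0, 1, 11, 3, 4, 2, 6, 5, 8, 9, 7, 10]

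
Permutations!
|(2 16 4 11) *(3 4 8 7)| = 7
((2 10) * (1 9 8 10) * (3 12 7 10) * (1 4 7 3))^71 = ((1 9 8)(2 4 7 10)(3 12))^71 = (1 8 9)(2 10 7 4)(3 12)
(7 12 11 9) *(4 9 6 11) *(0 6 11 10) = (0 6 10)(4 9 7 12) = [6, 1, 2, 3, 9, 5, 10, 12, 8, 7, 0, 11, 4]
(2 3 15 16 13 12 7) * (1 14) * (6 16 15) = (1 14)(2 3 6 16 13 12 7) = [0, 14, 3, 6, 4, 5, 16, 2, 8, 9, 10, 11, 7, 12, 1, 15, 13]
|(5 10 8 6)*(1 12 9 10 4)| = |(1 12 9 10 8 6 5 4)| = 8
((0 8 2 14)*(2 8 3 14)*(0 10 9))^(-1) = ((0 3 14 10 9))^(-1) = (0 9 10 14 3)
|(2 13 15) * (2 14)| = |(2 13 15 14)| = 4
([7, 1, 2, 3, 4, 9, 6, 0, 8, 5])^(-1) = [7, 1, 2, 3, 4, 9, 6, 0, 8, 5]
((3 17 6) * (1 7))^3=(17)(1 7)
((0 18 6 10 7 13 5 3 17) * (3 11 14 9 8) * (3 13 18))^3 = (5 9)(6 18 7 10)(8 11)(13 14)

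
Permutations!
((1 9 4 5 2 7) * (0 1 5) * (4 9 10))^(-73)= ((0 1 10 4)(2 7 5))^(-73)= (0 4 10 1)(2 5 7)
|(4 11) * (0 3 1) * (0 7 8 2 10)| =|(0 3 1 7 8 2 10)(4 11)| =14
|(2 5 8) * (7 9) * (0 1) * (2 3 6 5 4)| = |(0 1)(2 4)(3 6 5 8)(7 9)| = 4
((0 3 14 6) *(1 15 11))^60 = (15)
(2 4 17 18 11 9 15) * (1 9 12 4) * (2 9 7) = (1 7 2)(4 17 18 11 12)(9 15) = [0, 7, 1, 3, 17, 5, 6, 2, 8, 15, 10, 12, 4, 13, 14, 9, 16, 18, 11]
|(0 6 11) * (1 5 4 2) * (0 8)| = |(0 6 11 8)(1 5 4 2)| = 4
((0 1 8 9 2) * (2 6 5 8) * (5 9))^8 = ((0 1 2)(5 8)(6 9))^8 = (9)(0 2 1)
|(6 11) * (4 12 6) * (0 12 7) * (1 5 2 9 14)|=|(0 12 6 11 4 7)(1 5 2 9 14)|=30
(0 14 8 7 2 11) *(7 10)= (0 14 8 10 7 2 11)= [14, 1, 11, 3, 4, 5, 6, 2, 10, 9, 7, 0, 12, 13, 8]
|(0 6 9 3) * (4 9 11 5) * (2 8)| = 14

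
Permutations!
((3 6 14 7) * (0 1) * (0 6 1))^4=(1 3 7 14 6)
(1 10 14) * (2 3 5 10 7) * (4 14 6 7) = (1 4 14)(2 3 5 10 6 7) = [0, 4, 3, 5, 14, 10, 7, 2, 8, 9, 6, 11, 12, 13, 1]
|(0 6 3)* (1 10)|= |(0 6 3)(1 10)|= 6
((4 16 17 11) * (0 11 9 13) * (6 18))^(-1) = ((0 11 4 16 17 9 13)(6 18))^(-1) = (0 13 9 17 16 4 11)(6 18)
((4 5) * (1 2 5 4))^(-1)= (1 5 2)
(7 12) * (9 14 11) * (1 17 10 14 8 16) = [0, 17, 2, 3, 4, 5, 6, 12, 16, 8, 14, 9, 7, 13, 11, 15, 1, 10] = (1 17 10 14 11 9 8 16)(7 12)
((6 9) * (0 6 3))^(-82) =((0 6 9 3))^(-82) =(0 9)(3 6)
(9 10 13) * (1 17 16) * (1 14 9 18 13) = (1 17 16 14 9 10)(13 18) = [0, 17, 2, 3, 4, 5, 6, 7, 8, 10, 1, 11, 12, 18, 9, 15, 14, 16, 13]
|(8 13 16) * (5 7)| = |(5 7)(8 13 16)| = 6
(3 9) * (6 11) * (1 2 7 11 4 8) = [0, 2, 7, 9, 8, 5, 4, 11, 1, 3, 10, 6] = (1 2 7 11 6 4 8)(3 9)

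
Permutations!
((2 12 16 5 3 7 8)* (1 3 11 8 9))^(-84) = ((1 3 7 9)(2 12 16 5 11 8))^(-84) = (16)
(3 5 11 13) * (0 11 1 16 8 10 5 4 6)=(0 11 13 3 4 6)(1 16 8 10 5)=[11, 16, 2, 4, 6, 1, 0, 7, 10, 9, 5, 13, 12, 3, 14, 15, 8]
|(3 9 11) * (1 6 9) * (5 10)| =10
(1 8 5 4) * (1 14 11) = [0, 8, 2, 3, 14, 4, 6, 7, 5, 9, 10, 1, 12, 13, 11] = (1 8 5 4 14 11)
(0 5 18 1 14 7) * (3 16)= [5, 14, 2, 16, 4, 18, 6, 0, 8, 9, 10, 11, 12, 13, 7, 15, 3, 17, 1]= (0 5 18 1 14 7)(3 16)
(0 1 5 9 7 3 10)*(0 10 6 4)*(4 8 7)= (10)(0 1 5 9 4)(3 6 8 7)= [1, 5, 2, 6, 0, 9, 8, 3, 7, 4, 10]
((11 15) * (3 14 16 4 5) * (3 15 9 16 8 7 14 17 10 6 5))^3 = (3 6 11 4 10 15 16 17 5 9)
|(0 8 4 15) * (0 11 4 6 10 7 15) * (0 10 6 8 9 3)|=|(0 9 3)(4 10 7 15 11)|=15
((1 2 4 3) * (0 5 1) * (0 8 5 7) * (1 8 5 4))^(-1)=(0 7)(1 2)(3 4 8 5)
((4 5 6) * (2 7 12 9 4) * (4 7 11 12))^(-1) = (2 6 5 4 7 9 12 11)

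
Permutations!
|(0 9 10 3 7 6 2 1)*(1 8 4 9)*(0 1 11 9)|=|(0 11 9 10 3 7 6 2 8 4)|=10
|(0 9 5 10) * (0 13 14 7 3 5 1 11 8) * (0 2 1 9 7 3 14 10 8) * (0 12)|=10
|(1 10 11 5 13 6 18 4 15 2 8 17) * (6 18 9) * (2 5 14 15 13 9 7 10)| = |(1 2 8 17)(4 13 18)(5 9 6 7 10 11 14 15)| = 24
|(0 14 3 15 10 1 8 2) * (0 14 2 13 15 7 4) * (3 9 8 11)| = 13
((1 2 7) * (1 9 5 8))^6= (9)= ((1 2 7 9 5 8))^6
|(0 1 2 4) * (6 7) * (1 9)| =10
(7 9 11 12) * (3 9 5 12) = [0, 1, 2, 9, 4, 12, 6, 5, 8, 11, 10, 3, 7] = (3 9 11)(5 12 7)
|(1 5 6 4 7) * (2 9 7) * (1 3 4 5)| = 10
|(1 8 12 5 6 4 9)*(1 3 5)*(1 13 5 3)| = |(1 8 12 13 5 6 4 9)| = 8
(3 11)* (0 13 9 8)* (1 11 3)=[13, 11, 2, 3, 4, 5, 6, 7, 0, 8, 10, 1, 12, 9]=(0 13 9 8)(1 11)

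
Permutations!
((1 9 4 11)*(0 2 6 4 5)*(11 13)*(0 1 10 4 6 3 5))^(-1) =(0 9 1 5 3 2)(4 10 11 13)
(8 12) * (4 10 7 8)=(4 10 7 8 12)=[0, 1, 2, 3, 10, 5, 6, 8, 12, 9, 7, 11, 4]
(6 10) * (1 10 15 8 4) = (1 10 6 15 8 4) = [0, 10, 2, 3, 1, 5, 15, 7, 4, 9, 6, 11, 12, 13, 14, 8]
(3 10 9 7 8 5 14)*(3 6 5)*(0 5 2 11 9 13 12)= (0 5 14 6 2 11 9 7 8 3 10 13 12)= [5, 1, 11, 10, 4, 14, 2, 8, 3, 7, 13, 9, 0, 12, 6]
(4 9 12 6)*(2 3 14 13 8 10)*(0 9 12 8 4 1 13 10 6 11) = (0 9 8 6 1 13 4 12 11)(2 3 14 10) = [9, 13, 3, 14, 12, 5, 1, 7, 6, 8, 2, 0, 11, 4, 10]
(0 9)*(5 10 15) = [9, 1, 2, 3, 4, 10, 6, 7, 8, 0, 15, 11, 12, 13, 14, 5] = (0 9)(5 10 15)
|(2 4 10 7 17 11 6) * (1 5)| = 14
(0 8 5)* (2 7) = (0 8 5)(2 7) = [8, 1, 7, 3, 4, 0, 6, 2, 5]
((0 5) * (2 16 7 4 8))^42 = (2 7 8 16 4)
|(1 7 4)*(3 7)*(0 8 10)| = 12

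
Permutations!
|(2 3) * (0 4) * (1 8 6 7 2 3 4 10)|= 8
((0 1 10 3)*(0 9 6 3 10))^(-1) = ((10)(0 1)(3 9 6))^(-1) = (10)(0 1)(3 6 9)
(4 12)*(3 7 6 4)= (3 7 6 4 12)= [0, 1, 2, 7, 12, 5, 4, 6, 8, 9, 10, 11, 3]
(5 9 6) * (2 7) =(2 7)(5 9 6) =[0, 1, 7, 3, 4, 9, 5, 2, 8, 6]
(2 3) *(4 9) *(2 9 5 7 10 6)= (2 3 9 4 5 7 10 6)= [0, 1, 3, 9, 5, 7, 2, 10, 8, 4, 6]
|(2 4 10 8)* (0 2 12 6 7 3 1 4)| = |(0 2)(1 4 10 8 12 6 7 3)| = 8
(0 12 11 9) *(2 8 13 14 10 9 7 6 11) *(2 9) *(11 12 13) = [13, 1, 8, 3, 4, 5, 12, 6, 11, 0, 2, 7, 9, 14, 10] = (0 13 14 10 2 8 11 7 6 12 9)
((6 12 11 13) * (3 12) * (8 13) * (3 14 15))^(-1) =((3 12 11 8 13 6 14 15))^(-1) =(3 15 14 6 13 8 11 12)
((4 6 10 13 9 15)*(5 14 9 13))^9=((4 6 10 5 14 9 15))^9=(4 10 14 15 6 5 9)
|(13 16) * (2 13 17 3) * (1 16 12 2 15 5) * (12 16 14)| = |(1 14 12 2 13 16 17 3 15 5)| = 10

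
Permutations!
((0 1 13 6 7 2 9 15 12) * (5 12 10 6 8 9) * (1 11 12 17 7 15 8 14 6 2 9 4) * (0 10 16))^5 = (0 5 4 15 10 9 14 11 17 1 16 2 8 6 12 7 13)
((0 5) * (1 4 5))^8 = (5)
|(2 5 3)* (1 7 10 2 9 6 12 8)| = 10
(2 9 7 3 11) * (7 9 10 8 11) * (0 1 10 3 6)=(0 1 10 8 11 2 3 7 6)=[1, 10, 3, 7, 4, 5, 0, 6, 11, 9, 8, 2]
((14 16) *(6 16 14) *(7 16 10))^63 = (6 16 7 10)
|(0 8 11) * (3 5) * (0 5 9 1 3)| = 12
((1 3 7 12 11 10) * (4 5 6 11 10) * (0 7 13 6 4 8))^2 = (0 12 1 13 11)(3 6 8 7 10)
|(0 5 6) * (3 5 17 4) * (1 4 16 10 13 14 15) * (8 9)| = 12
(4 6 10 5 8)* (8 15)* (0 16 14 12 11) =(0 16 14 12 11)(4 6 10 5 15 8) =[16, 1, 2, 3, 6, 15, 10, 7, 4, 9, 5, 0, 11, 13, 12, 8, 14]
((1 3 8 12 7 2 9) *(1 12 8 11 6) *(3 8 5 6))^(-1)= (1 6 5 8)(2 7 12 9)(3 11)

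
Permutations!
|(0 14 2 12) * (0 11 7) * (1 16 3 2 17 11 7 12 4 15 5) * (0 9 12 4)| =33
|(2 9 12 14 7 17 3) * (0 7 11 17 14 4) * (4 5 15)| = |(0 7 14 11 17 3 2 9 12 5 15 4)| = 12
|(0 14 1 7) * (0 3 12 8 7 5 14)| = 12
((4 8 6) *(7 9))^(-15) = ((4 8 6)(7 9))^(-15) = (7 9)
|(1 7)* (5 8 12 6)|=4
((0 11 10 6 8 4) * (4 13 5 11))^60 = (13)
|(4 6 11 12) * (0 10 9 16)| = 4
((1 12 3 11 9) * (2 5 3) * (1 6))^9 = (1 12 2 5 3 11 9 6)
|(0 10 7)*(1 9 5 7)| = |(0 10 1 9 5 7)| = 6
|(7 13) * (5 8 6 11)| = 4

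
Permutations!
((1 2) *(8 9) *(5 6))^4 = ((1 2)(5 6)(8 9))^4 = (9)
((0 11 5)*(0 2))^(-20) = (11)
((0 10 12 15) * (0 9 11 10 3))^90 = (15)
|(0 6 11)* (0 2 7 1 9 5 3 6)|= 8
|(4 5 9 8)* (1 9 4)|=6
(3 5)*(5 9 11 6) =(3 9 11 6 5) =[0, 1, 2, 9, 4, 3, 5, 7, 8, 11, 10, 6]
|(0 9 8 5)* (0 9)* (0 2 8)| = |(0 2 8 5 9)| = 5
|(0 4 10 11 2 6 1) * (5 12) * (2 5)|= 9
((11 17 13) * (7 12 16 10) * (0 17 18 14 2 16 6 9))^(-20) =(0 2 9 14 6 18 12 11 7 13 10 17 16)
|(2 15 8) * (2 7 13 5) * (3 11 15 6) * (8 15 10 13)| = |(15)(2 6 3 11 10 13 5)(7 8)| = 14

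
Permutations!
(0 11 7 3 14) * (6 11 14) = (0 14)(3 6 11 7) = [14, 1, 2, 6, 4, 5, 11, 3, 8, 9, 10, 7, 12, 13, 0]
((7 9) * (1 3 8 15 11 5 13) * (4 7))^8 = ((1 3 8 15 11 5 13)(4 7 9))^8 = (1 3 8 15 11 5 13)(4 9 7)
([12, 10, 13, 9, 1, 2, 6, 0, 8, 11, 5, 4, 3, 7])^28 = [11, 13, 12, 1, 2, 0, 6, 9, 8, 10, 7, 5, 4, 3]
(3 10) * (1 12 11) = (1 12 11)(3 10) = [0, 12, 2, 10, 4, 5, 6, 7, 8, 9, 3, 1, 11]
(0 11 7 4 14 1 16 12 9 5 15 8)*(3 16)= (0 11 7 4 14 1 3 16 12 9 5 15 8)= [11, 3, 2, 16, 14, 15, 6, 4, 0, 5, 10, 7, 9, 13, 1, 8, 12]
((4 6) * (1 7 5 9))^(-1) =((1 7 5 9)(4 6))^(-1) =(1 9 5 7)(4 6)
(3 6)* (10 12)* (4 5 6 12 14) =(3 12 10 14 4 5 6) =[0, 1, 2, 12, 5, 6, 3, 7, 8, 9, 14, 11, 10, 13, 4]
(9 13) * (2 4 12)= (2 4 12)(9 13)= [0, 1, 4, 3, 12, 5, 6, 7, 8, 13, 10, 11, 2, 9]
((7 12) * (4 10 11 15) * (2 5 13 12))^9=((2 5 13 12 7)(4 10 11 15))^9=(2 7 12 13 5)(4 10 11 15)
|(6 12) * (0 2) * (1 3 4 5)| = 4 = |(0 2)(1 3 4 5)(6 12)|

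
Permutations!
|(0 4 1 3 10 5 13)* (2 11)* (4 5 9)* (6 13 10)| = |(0 5 10 9 4 1 3 6 13)(2 11)| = 18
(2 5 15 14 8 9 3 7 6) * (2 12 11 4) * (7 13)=[0, 1, 5, 13, 2, 15, 12, 6, 9, 3, 10, 4, 11, 7, 8, 14]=(2 5 15 14 8 9 3 13 7 6 12 11 4)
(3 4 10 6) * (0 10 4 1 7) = [10, 7, 2, 1, 4, 5, 3, 0, 8, 9, 6] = (0 10 6 3 1 7)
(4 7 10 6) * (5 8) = (4 7 10 6)(5 8) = [0, 1, 2, 3, 7, 8, 4, 10, 5, 9, 6]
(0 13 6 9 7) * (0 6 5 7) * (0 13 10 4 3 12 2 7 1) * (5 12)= (0 10 4 3 5 1)(2 7 6 9 13 12)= [10, 0, 7, 5, 3, 1, 9, 6, 8, 13, 4, 11, 2, 12]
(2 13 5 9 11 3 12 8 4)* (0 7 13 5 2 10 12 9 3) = (0 7 13 2 5 3 9 11)(4 10 12 8) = [7, 1, 5, 9, 10, 3, 6, 13, 4, 11, 12, 0, 8, 2]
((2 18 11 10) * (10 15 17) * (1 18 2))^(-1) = ((1 18 11 15 17 10))^(-1) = (1 10 17 15 11 18)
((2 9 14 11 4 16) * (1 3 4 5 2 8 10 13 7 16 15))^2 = ((1 3 4 15)(2 9 14 11 5)(7 16 8 10 13))^2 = (1 4)(2 14 5 9 11)(3 15)(7 8 13 16 10)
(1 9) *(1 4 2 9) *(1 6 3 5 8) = (1 6 3 5 8)(2 9 4) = [0, 6, 9, 5, 2, 8, 3, 7, 1, 4]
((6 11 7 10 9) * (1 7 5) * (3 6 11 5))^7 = ((1 7 10 9 11 3 6 5))^7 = (1 5 6 3 11 9 10 7)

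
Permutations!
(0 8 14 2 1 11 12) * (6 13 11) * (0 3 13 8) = (1 6 8 14 2)(3 13 11 12) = [0, 6, 1, 13, 4, 5, 8, 7, 14, 9, 10, 12, 3, 11, 2]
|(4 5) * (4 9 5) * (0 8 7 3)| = |(0 8 7 3)(5 9)| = 4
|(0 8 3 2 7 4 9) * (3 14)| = 8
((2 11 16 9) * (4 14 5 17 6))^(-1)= (2 9 16 11)(4 6 17 5 14)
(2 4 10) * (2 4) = (4 10) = [0, 1, 2, 3, 10, 5, 6, 7, 8, 9, 4]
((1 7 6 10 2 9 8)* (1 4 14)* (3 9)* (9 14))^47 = ((1 7 6 10 2 3 14)(4 9 8))^47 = (1 3 10 7 14 2 6)(4 8 9)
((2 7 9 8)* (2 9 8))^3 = (2 9 8 7)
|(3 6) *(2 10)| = 2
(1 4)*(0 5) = (0 5)(1 4) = [5, 4, 2, 3, 1, 0]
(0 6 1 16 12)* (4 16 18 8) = (0 6 1 18 8 4 16 12) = [6, 18, 2, 3, 16, 5, 1, 7, 4, 9, 10, 11, 0, 13, 14, 15, 12, 17, 8]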